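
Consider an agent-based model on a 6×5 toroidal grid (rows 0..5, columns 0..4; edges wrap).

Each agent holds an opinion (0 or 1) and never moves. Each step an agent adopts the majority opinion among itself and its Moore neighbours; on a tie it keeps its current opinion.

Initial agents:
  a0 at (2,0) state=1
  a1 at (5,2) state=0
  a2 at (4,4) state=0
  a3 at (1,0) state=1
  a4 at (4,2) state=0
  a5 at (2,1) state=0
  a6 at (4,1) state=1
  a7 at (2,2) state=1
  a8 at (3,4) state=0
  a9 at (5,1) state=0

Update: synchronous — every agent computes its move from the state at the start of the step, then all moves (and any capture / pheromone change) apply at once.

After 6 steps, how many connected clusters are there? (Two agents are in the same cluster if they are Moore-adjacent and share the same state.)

t=1: a0@(2,0):1 a1@(5,2):0 a2@(4,4):0 a3@(1,0):1 a4@(4,2):0 a5@(2,1):1 a6@(4,1):0 a7@(2,2):1 a8@(3,4):0 a9@(5,1):0
t=2: (unchanged — steady state)

3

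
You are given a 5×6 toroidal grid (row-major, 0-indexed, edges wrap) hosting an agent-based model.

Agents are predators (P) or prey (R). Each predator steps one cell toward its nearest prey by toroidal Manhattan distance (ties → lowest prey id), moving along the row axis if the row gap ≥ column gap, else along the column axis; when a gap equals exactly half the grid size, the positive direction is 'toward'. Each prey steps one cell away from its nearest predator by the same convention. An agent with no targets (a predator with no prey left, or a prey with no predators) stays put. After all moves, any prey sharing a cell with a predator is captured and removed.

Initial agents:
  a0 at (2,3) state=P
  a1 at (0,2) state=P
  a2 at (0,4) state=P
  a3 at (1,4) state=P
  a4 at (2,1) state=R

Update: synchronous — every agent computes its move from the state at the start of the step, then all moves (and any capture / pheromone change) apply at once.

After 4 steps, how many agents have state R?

t=1: a0@(2,2):P a1@(1,2):P a2@(0,5):P a3@(1,5):P a4@(2,0):R
t=2: a0@(2,1):P a1@(1,1):P a2@(1,5):P a3@(2,5):P
t=3: (unchanged — steady state)

0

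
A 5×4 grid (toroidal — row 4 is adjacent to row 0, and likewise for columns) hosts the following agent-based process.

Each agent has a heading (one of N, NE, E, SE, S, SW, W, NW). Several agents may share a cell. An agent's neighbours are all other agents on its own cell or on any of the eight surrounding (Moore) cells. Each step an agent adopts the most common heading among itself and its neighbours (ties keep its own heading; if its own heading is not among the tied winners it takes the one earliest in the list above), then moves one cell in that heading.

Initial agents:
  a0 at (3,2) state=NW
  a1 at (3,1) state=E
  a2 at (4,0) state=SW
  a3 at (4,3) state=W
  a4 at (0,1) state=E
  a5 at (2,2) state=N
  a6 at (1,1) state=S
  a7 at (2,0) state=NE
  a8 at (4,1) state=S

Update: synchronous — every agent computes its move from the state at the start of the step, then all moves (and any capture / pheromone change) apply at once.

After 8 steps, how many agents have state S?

9

t=1: a0@(2,1):NW a1@(3,2):E a2@(4,1):E a3@(4,2):W a4@(1,1):S a5@(1,2):N a6@(2,1):S a7@(1,1):NE a8@(4,2):E
t=2: a0@(3,1):S a1@(3,3):E a2@(4,2):E a3@(4,3):E a4@(2,1):S a5@(2,2):S a6@(3,1):S a7@(2,1):S a8@(4,3):E
t=3: a0@(4,1):S a1@(3,0):E a2@(4,3):E a3@(4,0):E a4@(3,1):S a5@(3,2):S a6@(4,1):S a7@(3,1):S a8@(4,0):E
t=4: a0@(0,1):S a1@(3,1):E a2@(4,0):E a3@(4,1):E a4@(4,1):S a5@(4,2):S a6@(0,1):S a7@(4,1):S a8@(4,1):E
t=5: a0@(1,1):S a1@(3,2):E a2@(4,1):E a3@(0,1):S a4@(0,1):S a5@(0,2):S a6@(1,1):S a7@(0,1):S a8@(0,1):S
t=6: a0@(2,1):S a1@(3,3):E a2@(0,1):S a3@(1,1):S a4@(1,1):S a5@(1,2):S a6@(2,1):S a7@(1,1):S a8@(1,1):S
t=7: a0@(3,1):S a1@(3,0):E a2@(1,1):S a3@(2,1):S a4@(2,1):S a5@(2,2):S a6@(3,1):S a7@(2,1):S a8@(2,1):S
t=8: a0@(4,1):S a1@(4,0):S a2@(2,1):S a3@(3,1):S a4@(3,1):S a5@(3,2):S a6@(4,1):S a7@(3,1):S a8@(3,1):S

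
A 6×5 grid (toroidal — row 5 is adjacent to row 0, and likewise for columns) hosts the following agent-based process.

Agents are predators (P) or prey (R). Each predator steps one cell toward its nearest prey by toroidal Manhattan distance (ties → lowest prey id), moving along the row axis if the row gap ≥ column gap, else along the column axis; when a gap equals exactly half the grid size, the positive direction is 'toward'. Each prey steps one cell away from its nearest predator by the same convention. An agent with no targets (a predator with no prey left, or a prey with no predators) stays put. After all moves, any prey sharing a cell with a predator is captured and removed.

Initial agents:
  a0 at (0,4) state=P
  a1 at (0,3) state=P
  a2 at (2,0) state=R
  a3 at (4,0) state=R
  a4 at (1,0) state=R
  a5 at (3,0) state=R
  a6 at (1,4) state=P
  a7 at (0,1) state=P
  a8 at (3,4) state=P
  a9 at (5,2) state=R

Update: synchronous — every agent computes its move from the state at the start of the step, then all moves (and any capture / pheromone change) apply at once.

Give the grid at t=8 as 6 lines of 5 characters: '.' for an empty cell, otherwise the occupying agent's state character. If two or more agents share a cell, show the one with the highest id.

t=1: a0@(1,4):P a1@(5,3):P a3@(5,0):R a5@(3,1):R a6@(1,0):P a7@(1,1):P a8@(3,0):P a9@(4,2):R
t=2: a0@(0,4):P a1@(5,4):P a3@(5,1):R a5@(3,2):R a6@(0,0):P a7@(2,1):P a8@(3,1):P a9@(3,2):R
t=3: a0@(0,0):P a1@(5,0):P a3@(5,2):R a5@(3,3):R a6@(5,0):P a7@(3,1):P a8@(3,2):P a9@(3,3):R
t=4: a0@(0,1):P a1@(5,1):P a3@(5,3):R a5@(3,4):R a6@(5,1):P a7@(3,2):P a8@(3,3):P a9@(3,4):R
t=5: a0@(0,2):P a1@(5,2):P a3@(5,4):R a5@(3,0):R a6@(5,2):P a7@(3,3):P a8@(3,4):P a9@(3,0):R
t=6: a0@(0,3):P a1@(5,3):P a3@(5,0):R a5@(3,1):R a6@(5,3):P a7@(3,4):P a8@(3,0):P a9@(3,1):R
t=7: a0@(0,4):P a1@(5,4):P a3@(5,1):R a5@(3,2):R a6@(5,4):P a7@(3,0):P a8@(3,1):P a9@(3,2):R
t=8: a0@(0,0):P a1@(5,0):P a3@(5,2):R a5@(3,3):R a6@(5,0):P a7@(3,1):P a8@(3,2):P a9@(3,3):R

P....
.....
.....
.PPR.
.....
P.R..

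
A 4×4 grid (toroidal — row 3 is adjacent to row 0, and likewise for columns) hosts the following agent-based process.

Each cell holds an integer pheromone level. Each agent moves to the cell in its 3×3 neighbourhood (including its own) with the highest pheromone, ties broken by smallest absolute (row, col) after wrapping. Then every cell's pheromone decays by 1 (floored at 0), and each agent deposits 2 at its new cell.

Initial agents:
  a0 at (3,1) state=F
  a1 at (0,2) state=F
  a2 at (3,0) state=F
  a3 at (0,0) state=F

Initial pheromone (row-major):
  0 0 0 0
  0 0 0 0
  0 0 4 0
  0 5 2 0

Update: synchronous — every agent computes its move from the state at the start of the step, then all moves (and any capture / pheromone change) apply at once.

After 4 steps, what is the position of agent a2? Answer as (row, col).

t=1: a0@(3,1) a1@(3,1) a2@(3,1) a3@(3,1) | pheromone: 0 0 0 0 / 0 0 0 0 / 0 0 3 0 / 0 12 1 0
t=2: a0@(3,1) a1@(3,1) a2@(3,1) a3@(3,1) | pheromone: 0 0 0 0 / 0 0 0 0 / 0 0 2 0 / 0 19 0 0
t=3: a0@(3,1) a1@(3,1) a2@(3,1) a3@(3,1) | pheromone: 0 0 0 0 / 0 0 0 0 / 0 0 1 0 / 0 26 0 0
t=4: a0@(3,1) a1@(3,1) a2@(3,1) a3@(3,1) | pheromone: 0 0 0 0 / 0 0 0 0 / 0 0 0 0 / 0 33 0 0

(3, 1)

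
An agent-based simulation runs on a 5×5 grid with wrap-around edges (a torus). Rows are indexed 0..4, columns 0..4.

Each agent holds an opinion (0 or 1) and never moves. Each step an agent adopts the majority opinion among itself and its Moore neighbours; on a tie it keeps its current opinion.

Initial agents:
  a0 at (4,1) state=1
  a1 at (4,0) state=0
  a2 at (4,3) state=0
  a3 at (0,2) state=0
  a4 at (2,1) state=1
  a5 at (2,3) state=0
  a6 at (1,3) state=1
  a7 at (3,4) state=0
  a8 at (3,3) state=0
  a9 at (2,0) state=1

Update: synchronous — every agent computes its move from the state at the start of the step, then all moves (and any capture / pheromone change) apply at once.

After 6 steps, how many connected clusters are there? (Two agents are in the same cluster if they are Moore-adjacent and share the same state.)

2

t=1: a0@(4,1):0 a1@(4,0):0 a2@(4,3):0 a3@(0,2):0 a4@(2,1):1 a5@(2,3):0 a6@(1,3):0 a7@(3,4):0 a8@(3,3):0 a9@(2,0):1
t=2: (unchanged — steady state)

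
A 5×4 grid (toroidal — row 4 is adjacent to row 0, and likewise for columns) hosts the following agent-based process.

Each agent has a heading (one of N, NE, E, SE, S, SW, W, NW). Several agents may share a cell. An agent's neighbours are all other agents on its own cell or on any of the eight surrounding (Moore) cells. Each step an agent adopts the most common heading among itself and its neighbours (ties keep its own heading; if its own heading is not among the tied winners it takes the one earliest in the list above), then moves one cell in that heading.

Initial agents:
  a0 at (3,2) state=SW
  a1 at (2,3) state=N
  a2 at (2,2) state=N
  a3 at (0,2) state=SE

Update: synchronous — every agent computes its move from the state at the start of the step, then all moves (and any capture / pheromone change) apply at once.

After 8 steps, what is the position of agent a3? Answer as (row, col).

t=1: a0@(2,2):N a1@(1,3):N a2@(1,2):N a3@(1,3):SE
t=2: a0@(1,2):N a1@(0,3):N a2@(0,2):N a3@(0,3):N
t=3: a0@(0,2):N a1@(4,3):N a2@(4,2):N a3@(4,3):N
t=4: a0@(4,2):N a1@(3,3):N a2@(3,2):N a3@(3,3):N
t=5: a0@(3,2):N a1@(2,3):N a2@(2,2):N a3@(2,3):N
t=6: a0@(2,2):N a1@(1,3):N a2@(1,2):N a3@(1,3):N
t=7: a0@(1,2):N a1@(0,3):N a2@(0,2):N a3@(0,3):N
t=8: a0@(0,2):N a1@(4,3):N a2@(4,2):N a3@(4,3):N

(4, 3)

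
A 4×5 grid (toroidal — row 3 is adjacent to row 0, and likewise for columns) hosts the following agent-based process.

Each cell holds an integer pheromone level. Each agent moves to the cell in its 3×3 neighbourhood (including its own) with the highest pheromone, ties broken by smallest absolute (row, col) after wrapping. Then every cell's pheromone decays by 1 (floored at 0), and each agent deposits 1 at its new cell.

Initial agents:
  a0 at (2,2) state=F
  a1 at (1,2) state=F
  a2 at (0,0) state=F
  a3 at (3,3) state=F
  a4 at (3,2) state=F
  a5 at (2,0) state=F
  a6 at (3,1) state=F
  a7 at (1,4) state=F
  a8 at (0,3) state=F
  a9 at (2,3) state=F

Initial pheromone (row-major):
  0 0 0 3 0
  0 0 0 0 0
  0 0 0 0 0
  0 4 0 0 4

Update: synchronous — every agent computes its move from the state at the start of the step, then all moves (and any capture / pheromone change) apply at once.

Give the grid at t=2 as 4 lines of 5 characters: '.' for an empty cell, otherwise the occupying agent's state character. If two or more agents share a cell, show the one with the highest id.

t=1: a0@(3,1) a1@(0,3) a2@(3,1) a3@(3,4) a4@(3,1) a5@(3,1) a6@(3,1) a7@(0,3) a8@(3,4) a9@(3,4) | pheromone: 0 0 0 4 0 / 0 0 0 0 0 / 0 0 0 0 0 / 0 8 0 0 6
t=2: a0@(3,1) a1@(3,4) a2@(3,1) a3@(3,4) a4@(3,1) a5@(3,1) a6@(3,1) a7@(3,4) a8@(3,4) a9@(3,4) | pheromone: 0 0 0 3 0 / 0 0 0 0 0 / 0 0 0 0 0 / 0 12 0 0 10

.....
.....
.....
.F..F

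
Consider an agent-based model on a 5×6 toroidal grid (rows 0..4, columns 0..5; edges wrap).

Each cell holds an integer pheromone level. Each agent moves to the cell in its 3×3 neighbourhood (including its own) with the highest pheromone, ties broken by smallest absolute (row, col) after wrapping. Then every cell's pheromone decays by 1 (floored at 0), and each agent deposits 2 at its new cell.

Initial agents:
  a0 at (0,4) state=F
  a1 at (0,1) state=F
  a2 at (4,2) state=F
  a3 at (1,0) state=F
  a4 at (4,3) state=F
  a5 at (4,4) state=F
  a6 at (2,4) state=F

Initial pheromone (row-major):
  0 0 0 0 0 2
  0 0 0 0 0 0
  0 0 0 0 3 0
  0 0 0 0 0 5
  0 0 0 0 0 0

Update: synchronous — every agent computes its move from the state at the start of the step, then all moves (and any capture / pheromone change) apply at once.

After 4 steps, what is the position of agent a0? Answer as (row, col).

(0, 5)

t=1: a0@(0,5) a1@(0,0) a2@(0,1) a3@(0,5) a4@(0,2) a5@(3,5) a6@(3,5) | pheromone: 2 2 2 0 0 5 / 0 0 0 0 0 0 / 0 0 0 0 2 0 / 0 0 0 0 0 8 / 0 0 0 0 0 0
t=2: a0@(0,5) a1@(0,5) a2@(0,0) a3@(0,5) a4@(0,1) a5@(3,5) a6@(3,5) | pheromone: 3 3 1 0 0 10 / 0 0 0 0 0 0 / 0 0 0 0 1 0 / 0 0 0 0 0 11 / 0 0 0 0 0 0
t=3: a0@(0,5) a1@(0,5) a2@(0,5) a3@(0,5) a4@(0,0) a5@(3,5) a6@(3,5) | pheromone: 4 2 0 0 0 17 / 0 0 0 0 0 0 / 0 0 0 0 0 0 / 0 0 0 0 0 14 / 0 0 0 0 0 0
t=4: a0@(0,5) a1@(0,5) a2@(0,5) a3@(0,5) a4@(0,5) a5@(3,5) a6@(3,5) | pheromone: 3 1 0 0 0 26 / 0 0 0 0 0 0 / 0 0 0 0 0 0 / 0 0 0 0 0 17 / 0 0 0 0 0 0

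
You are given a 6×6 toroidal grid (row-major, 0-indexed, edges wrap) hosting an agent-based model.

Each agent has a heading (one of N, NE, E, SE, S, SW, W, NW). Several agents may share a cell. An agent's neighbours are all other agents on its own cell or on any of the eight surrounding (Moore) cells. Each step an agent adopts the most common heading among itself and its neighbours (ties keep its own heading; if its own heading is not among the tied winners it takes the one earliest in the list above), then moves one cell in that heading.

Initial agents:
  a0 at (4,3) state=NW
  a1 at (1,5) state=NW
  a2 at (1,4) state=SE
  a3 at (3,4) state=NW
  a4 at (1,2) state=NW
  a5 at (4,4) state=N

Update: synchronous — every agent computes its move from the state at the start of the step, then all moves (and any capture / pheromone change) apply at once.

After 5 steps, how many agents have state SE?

1

t=1: a0@(3,2):NW a1@(0,4):NW a2@(2,5):SE a3@(2,3):NW a4@(0,1):NW a5@(3,3):NW
t=2: a0@(2,1):NW a1@(5,3):NW a2@(3,0):SE a3@(1,2):NW a4@(5,0):NW a5@(2,2):NW
t=3: a0@(1,0):NW a1@(4,2):NW a2@(4,1):SE a3@(0,1):NW a4@(4,5):NW a5@(1,1):NW
t=4: a0@(0,5):NW a1@(3,1):NW a2@(5,2):SE a3@(5,0):NW a4@(3,4):NW a5@(0,0):NW
t=5: a0@(5,4):NW a1@(2,0):NW a2@(0,3):SE a3@(4,5):NW a4@(2,3):NW a5@(5,5):NW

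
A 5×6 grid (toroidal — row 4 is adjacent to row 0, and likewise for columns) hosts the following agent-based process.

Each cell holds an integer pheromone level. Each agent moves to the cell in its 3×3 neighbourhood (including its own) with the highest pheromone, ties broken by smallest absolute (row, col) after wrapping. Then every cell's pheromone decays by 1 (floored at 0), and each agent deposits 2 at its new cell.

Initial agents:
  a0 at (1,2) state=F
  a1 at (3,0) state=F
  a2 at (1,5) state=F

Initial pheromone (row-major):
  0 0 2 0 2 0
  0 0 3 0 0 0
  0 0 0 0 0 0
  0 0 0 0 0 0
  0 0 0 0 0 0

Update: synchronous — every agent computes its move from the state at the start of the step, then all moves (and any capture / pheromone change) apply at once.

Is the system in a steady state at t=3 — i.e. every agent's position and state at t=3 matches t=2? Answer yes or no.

yes

t=1: a0@(1,2) a1@(2,0) a2@(0,4) | pheromone: 0 0 1 0 3 0 / 0 0 4 0 0 0 / 2 0 0 0 0 0 / 0 0 0 0 0 0 / 0 0 0 0 0 0
t=2: a0@(1,2) a1@(2,0) a2@(0,4) | pheromone: 0 0 0 0 4 0 / 0 0 5 0 0 0 / 3 0 0 0 0 0 / 0 0 0 0 0 0 / 0 0 0 0 0 0
t=3: a0@(1,2) a1@(2,0) a2@(0,4) | pheromone: 0 0 0 0 5 0 / 0 0 6 0 0 0 / 4 0 0 0 0 0 / 0 0 0 0 0 0 / 0 0 0 0 0 0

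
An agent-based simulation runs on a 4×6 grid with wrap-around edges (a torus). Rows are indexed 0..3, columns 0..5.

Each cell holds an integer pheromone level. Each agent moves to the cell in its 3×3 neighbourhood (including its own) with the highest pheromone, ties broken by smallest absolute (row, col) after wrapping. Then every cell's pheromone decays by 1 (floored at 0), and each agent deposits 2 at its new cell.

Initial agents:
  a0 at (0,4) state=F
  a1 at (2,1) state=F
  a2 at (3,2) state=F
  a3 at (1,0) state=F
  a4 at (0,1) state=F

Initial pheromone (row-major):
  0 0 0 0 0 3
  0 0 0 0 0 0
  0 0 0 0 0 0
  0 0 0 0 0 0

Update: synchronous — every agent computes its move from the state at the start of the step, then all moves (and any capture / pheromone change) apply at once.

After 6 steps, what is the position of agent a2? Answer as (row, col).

t=1: a0@(0,5) a1@(1,0) a2@(0,1) a3@(0,5) a4@(0,0) | pheromone: 2 2 0 0 0 6 / 2 0 0 0 0 0 / 0 0 0 0 0 0 / 0 0 0 0 0 0
t=2: a0@(0,5) a1@(0,5) a2@(0,0) a3@(0,5) a4@(0,5) | pheromone: 3 1 0 0 0 13 / 1 0 0 0 0 0 / 0 0 0 0 0 0 / 0 0 0 0 0 0
t=3: a0@(0,5) a1@(0,5) a2@(0,5) a3@(0,5) a4@(0,5) | pheromone: 2 0 0 0 0 22 / 0 0 0 0 0 0 / 0 0 0 0 0 0 / 0 0 0 0 0 0
t=4: a0@(0,5) a1@(0,5) a2@(0,5) a3@(0,5) a4@(0,5) | pheromone: 1 0 0 0 0 31 / 0 0 0 0 0 0 / 0 0 0 0 0 0 / 0 0 0 0 0 0
t=5: a0@(0,5) a1@(0,5) a2@(0,5) a3@(0,5) a4@(0,5) | pheromone: 0 0 0 0 0 40 / 0 0 0 0 0 0 / 0 0 0 0 0 0 / 0 0 0 0 0 0
t=6: a0@(0,5) a1@(0,5) a2@(0,5) a3@(0,5) a4@(0,5) | pheromone: 0 0 0 0 0 49 / 0 0 0 0 0 0 / 0 0 0 0 0 0 / 0 0 0 0 0 0

(0, 5)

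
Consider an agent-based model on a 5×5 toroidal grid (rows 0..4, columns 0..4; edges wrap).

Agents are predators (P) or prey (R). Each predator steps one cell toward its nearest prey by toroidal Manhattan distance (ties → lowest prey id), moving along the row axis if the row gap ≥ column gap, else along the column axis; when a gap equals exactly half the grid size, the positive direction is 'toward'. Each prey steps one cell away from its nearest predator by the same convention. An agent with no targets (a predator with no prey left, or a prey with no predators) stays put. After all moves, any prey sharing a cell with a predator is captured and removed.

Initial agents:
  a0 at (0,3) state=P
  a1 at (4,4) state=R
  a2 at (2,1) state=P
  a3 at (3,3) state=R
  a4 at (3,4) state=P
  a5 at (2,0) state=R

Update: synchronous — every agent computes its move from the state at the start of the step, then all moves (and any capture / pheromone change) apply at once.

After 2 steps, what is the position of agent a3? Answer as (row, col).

(2, 2)

t=1: a0@(4,3):P a1@(0,4):R a2@(2,0):P a3@(3,2):R a4@(4,4):P a5@(2,4):R
t=2: a0@(0,3):P a1@(1,4):R a2@(2,4):P a3@(2,2):R a4@(0,4):P a5@(2,3):R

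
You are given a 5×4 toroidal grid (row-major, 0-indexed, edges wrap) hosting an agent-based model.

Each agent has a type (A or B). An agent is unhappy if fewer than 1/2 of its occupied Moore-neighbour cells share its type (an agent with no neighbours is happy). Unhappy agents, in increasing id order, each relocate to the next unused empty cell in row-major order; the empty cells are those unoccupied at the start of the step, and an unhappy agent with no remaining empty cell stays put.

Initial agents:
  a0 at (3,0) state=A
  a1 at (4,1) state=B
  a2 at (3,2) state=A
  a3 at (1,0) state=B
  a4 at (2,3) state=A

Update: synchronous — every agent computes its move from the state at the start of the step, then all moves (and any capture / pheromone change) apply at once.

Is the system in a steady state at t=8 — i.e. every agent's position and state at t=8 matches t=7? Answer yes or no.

t=1: a0@(3,0):A a1@(0,0):B a2@(3,2):A a3@(0,1):B a4@(2,3):A
t=2: (unchanged — steady state)

yes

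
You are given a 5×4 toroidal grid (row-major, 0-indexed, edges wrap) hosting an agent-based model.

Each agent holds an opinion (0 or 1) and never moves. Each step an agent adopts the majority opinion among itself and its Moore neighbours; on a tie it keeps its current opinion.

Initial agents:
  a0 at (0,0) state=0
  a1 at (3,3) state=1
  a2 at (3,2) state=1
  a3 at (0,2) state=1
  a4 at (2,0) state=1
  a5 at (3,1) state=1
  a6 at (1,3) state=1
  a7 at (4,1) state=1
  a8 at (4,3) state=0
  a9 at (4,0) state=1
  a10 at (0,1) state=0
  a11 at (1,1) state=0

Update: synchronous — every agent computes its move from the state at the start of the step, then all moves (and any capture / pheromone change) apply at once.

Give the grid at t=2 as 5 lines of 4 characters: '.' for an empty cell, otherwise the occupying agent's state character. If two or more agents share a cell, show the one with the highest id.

101.
.0.1
1...
.111
11.1

t=1: a0@(0,0):0 a1@(3,3):1 a2@(3,2):1 a3@(0,2):1 a4@(2,0):1 a5@(3,1):1 a6@(1,3):1 a7@(4,1):1 a8@(4,3):1 a9@(4,0):1 a10@(0,1):0 a11@(1,1):0
t=2: a0@(0,0):1 a1@(3,3):1 a2@(3,2):1 a3@(0,2):1 a4@(2,0):1 a5@(3,1):1 a6@(1,3):1 a7@(4,1):1 a8@(4,3):1 a9@(4,0):1 a10@(0,1):0 a11@(1,1):0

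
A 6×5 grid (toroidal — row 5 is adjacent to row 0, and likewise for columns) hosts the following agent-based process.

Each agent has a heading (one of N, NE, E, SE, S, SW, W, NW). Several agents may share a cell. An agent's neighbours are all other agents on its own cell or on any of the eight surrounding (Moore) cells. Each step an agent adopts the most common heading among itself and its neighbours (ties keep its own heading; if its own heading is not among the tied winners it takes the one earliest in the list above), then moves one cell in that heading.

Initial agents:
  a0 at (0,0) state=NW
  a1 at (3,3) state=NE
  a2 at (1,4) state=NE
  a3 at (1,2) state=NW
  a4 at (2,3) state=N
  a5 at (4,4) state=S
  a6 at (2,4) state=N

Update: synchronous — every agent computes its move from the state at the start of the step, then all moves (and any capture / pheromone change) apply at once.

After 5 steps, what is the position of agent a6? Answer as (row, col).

t=1: a0@(5,4):NW a1@(2,3):N a2@(0,4):N a3@(0,1):NW a4@(1,3):N a5@(5,4):S a6@(1,4):N
t=2: a0@(4,3):NW a1@(1,3):N a2@(5,4):N a3@(5,0):NW a4@(0,3):N a5@(0,4):S a6@(0,4):N
t=3: a0@(3,2):NW a1@(0,3):N a2@(4,4):N a3@(4,0):N a4@(5,3):N a5@(5,4):N a6@(5,4):N
t=4: a0@(2,1):NW a1@(5,3):N a2@(3,4):N a3@(3,0):N a4@(4,3):N a5@(4,4):N a6@(4,4):N
t=5: a0@(1,0):NW a1@(4,3):N a2@(2,4):N a3@(2,0):N a4@(3,3):N a5@(3,4):N a6@(3,4):N

(3, 4)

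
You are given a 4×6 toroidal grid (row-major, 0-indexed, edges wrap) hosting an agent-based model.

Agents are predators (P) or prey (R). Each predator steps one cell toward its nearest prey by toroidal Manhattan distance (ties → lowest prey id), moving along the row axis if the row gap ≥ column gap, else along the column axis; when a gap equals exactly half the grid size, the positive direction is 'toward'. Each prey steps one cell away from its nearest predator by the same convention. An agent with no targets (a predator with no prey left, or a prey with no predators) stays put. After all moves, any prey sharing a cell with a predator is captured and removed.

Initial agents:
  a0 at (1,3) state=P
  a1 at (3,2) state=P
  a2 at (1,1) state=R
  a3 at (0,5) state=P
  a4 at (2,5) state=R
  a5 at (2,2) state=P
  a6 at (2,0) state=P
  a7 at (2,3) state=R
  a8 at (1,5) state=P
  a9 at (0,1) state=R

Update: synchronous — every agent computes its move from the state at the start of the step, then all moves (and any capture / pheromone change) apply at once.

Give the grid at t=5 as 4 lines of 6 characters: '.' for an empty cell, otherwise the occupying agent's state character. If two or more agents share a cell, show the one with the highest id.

......
...PR.
PPR...
...R..

t=1: a0@(2,3):P a1@(2,2):P a2@(1,0):R a3@(1,5):P a4@(2,4):R a5@(2,3):P a6@(2,5):P a7@(3,3):R a8@(2,5):P a9@(1,1):R
t=2: a0@(2,4):P a1@(2,3):P a2@(1,1):R a3@(1,0):P a4@(2,5):R a5@(2,4):P a6@(2,4):P a7@(0,3):R a8@(2,4):P a9@(0,1):R
t=3: a0@(2,5):P a1@(2,4):P a2@(1,2):R a3@(1,1):P a4@(2,0):R a5@(2,5):P a6@(2,5):P a7@(3,3):R a8@(2,5):P a9@(3,1):R
t=4: a0@(2,0):P a1@(2,5):P a2@(1,3):R a3@(1,2):P a4@(2,1):R a5@(2,0):P a6@(2,0):P a7@(0,3):R a8@(2,0):P a9@(2,1):R
t=5: a0@(2,1):P a1@(2,0):P a2@(1,4):R a3@(1,3):P a4@(2,2):R a5@(2,1):P a6@(2,1):P a7@(3,3):R a8@(2,1):P a9@(2,2):R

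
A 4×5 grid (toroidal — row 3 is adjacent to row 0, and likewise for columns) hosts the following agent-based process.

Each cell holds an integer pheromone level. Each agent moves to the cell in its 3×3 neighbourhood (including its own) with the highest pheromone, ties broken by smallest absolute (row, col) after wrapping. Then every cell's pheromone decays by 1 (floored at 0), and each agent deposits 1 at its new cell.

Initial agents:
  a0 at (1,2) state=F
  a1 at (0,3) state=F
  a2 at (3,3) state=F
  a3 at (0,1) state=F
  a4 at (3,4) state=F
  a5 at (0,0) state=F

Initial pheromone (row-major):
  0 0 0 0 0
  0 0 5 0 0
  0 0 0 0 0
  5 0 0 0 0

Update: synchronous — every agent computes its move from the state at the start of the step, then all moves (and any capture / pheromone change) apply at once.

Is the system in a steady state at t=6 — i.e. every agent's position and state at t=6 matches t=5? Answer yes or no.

t=1: a0@(1,2) a1@(1,2) a2@(0,2) a3@(1,2) a4@(3,0) a5@(3,0) | pheromone: 0 0 1 0 0 / 0 0 7 0 0 / 0 0 0 0 0 / 6 0 0 0 0
t=2: a0@(1,2) a1@(1,2) a2@(1,2) a3@(1,2) a4@(3,0) a5@(3,0) | pheromone: 0 0 0 0 0 / 0 0 10 0 0 / 0 0 0 0 0 / 7 0 0 0 0
t=3: a0@(1,2) a1@(1,2) a2@(1,2) a3@(1,2) a4@(3,0) a5@(3,0) | pheromone: 0 0 0 0 0 / 0 0 13 0 0 / 0 0 0 0 0 / 8 0 0 0 0
t=4: a0@(1,2) a1@(1,2) a2@(1,2) a3@(1,2) a4@(3,0) a5@(3,0) | pheromone: 0 0 0 0 0 / 0 0 16 0 0 / 0 0 0 0 0 / 9 0 0 0 0
t=5: a0@(1,2) a1@(1,2) a2@(1,2) a3@(1,2) a4@(3,0) a5@(3,0) | pheromone: 0 0 0 0 0 / 0 0 19 0 0 / 0 0 0 0 0 / 10 0 0 0 0
t=6: a0@(1,2) a1@(1,2) a2@(1,2) a3@(1,2) a4@(3,0) a5@(3,0) | pheromone: 0 0 0 0 0 / 0 0 22 0 0 / 0 0 0 0 0 / 11 0 0 0 0

yes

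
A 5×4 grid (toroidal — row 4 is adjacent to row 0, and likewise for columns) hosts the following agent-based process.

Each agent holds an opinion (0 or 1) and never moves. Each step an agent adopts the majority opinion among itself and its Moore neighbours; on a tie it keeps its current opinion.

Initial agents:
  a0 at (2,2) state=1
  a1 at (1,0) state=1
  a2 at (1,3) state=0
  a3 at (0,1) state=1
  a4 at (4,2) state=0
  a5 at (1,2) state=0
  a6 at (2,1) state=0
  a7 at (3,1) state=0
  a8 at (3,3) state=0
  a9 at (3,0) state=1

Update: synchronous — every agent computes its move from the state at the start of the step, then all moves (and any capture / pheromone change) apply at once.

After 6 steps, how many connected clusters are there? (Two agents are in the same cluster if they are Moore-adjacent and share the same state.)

t=1: a0@(2,2):0 a1@(1,0):1 a2@(1,3):0 a3@(0,1):1 a4@(4,2):0 a5@(1,2):0 a6@(2,1):0 a7@(3,1):0 a8@(3,3):0 a9@(3,0):0
t=2: (unchanged — steady state)

2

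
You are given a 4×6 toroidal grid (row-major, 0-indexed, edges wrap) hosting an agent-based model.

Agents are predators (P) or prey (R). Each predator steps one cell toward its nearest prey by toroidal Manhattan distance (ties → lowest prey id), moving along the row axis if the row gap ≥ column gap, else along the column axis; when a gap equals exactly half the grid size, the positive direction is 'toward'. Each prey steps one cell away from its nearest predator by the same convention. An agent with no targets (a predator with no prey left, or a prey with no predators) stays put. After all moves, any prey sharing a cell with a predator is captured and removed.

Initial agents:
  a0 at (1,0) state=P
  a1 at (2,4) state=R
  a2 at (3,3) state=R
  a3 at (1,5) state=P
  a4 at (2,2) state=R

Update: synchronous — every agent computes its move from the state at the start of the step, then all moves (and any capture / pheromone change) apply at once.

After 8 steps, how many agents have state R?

3

t=1: a0@(1,5):P a1@(3,4):R a2@(2,3):R a3@(2,5):P a4@(2,3):R
t=2: a0@(2,5):P a1@(0,4):R a2@(2,2):R a3@(3,5):P a4@(2,2):R
t=3: a0@(3,5):P a1@(1,4):R a2@(2,1):R a3@(0,5):P a4@(2,1):R
t=4: a0@(0,5):P a1@(2,4):R a2@(2,2):R a3@(1,5):P a4@(2,2):R
t=5: a0@(1,5):P a1@(3,4):R a2@(2,1):R a3@(2,5):P a4@(2,1):R
t=6: a0@(2,5):P a1@(0,4):R a2@(2,2):R a3@(3,5):P a4@(2,2):R
t=7: a0@(3,5):P a1@(1,4):R a2@(2,1):R a3@(0,5):P a4@(2,1):R
t=8: a0@(0,5):P a1@(2,4):R a2@(2,2):R a3@(1,5):P a4@(2,2):R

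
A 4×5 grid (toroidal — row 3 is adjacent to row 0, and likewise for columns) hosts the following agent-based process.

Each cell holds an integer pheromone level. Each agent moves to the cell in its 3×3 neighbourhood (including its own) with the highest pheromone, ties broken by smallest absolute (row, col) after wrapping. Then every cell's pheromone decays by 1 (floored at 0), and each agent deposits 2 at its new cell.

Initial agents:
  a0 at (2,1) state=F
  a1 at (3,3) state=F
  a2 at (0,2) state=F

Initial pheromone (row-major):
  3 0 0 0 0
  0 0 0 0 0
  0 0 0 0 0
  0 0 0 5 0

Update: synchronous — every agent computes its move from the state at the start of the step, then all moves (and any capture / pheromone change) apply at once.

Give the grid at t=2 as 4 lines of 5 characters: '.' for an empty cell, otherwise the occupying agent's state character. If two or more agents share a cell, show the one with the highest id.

F....
.....
.....
...F.

t=1: a0@(1,0) a1@(3,3) a2@(3,3) | pheromone: 2 0 0 0 0 / 2 0 0 0 0 / 0 0 0 0 0 / 0 0 0 8 0
t=2: a0@(0,0) a1@(3,3) a2@(3,3) | pheromone: 3 0 0 0 0 / 1 0 0 0 0 / 0 0 0 0 0 / 0 0 0 11 0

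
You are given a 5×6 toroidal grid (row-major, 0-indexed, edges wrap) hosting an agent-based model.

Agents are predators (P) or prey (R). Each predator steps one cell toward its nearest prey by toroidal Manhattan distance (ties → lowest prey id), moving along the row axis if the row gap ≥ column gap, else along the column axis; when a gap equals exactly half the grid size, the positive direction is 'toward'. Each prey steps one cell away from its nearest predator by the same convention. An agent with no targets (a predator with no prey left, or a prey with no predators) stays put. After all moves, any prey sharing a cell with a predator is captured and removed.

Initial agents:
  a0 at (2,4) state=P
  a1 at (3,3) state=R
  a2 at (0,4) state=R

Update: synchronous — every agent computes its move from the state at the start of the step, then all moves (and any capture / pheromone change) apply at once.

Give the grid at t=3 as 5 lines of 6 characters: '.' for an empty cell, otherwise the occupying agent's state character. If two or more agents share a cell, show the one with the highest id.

t=1: a0@(3,4):P a1@(4,3):R a2@(4,4):R
t=2: a0@(4,4):P a1@(0,3):R a2@(0,4):R
t=3: a0@(0,4):P a1@(1,3):R a2@(1,4):R

....P.
...RR.
......
......
......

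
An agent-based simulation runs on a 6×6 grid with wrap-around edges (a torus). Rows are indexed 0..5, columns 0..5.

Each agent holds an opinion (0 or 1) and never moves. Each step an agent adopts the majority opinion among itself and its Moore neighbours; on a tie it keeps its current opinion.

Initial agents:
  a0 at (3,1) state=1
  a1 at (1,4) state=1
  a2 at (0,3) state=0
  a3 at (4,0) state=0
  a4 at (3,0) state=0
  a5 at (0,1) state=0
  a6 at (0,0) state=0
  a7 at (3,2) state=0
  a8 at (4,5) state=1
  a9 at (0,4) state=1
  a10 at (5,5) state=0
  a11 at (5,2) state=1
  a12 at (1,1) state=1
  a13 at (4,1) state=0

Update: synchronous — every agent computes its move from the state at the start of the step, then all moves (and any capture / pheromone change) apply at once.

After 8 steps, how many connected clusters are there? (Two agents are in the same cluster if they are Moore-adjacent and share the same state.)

t=1: a0@(3,1):0 a1@(1,4):1 a2@(0,3):1 a3@(4,0):0 a4@(3,0):0 a5@(0,1):0 a6@(0,0):0 a7@(3,2):0 a8@(4,5):0 a9@(0,4):1 a10@(5,5):0 a11@(5,2):0 a12@(1,1):0 a13@(4,1):0
t=2: (unchanged — steady state)

2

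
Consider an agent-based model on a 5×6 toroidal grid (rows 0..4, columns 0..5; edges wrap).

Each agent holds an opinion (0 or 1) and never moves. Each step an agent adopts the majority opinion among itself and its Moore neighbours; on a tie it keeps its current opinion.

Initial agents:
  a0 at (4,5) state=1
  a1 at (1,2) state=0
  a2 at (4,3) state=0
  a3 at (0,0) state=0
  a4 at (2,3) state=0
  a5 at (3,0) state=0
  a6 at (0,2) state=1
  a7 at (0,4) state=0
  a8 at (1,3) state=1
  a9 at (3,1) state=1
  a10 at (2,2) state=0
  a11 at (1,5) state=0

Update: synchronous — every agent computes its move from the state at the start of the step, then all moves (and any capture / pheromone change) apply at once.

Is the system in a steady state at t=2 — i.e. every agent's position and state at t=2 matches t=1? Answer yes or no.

t=1: a0@(4,5):0 a1@(1,2):0 a2@(4,3):0 a3@(0,0):0 a4@(2,3):0 a5@(3,0):1 a6@(0,2):1 a7@(0,4):0 a8@(1,3):0 a9@(3,1):0 a10@(2,2):0 a11@(1,5):0
t=2: a0@(4,5):0 a1@(1,2):0 a2@(4,3):0 a3@(0,0):0 a4@(2,3):0 a5@(3,0):0 a6@(0,2):0 a7@(0,4):0 a8@(1,3):0 a9@(3,1):0 a10@(2,2):0 a11@(1,5):0

no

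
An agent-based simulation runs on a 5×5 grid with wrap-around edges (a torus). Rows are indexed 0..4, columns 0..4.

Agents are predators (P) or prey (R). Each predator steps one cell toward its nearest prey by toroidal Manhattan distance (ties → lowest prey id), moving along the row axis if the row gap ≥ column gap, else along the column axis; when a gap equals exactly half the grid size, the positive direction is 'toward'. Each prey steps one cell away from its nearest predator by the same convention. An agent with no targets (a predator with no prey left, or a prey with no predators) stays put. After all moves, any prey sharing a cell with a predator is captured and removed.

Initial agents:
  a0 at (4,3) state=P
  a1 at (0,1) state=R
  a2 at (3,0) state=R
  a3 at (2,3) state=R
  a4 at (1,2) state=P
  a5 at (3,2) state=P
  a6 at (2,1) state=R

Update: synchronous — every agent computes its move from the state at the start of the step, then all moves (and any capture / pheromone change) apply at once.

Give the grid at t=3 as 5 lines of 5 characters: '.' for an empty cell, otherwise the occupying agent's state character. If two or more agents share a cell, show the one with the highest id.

t=1: a0@(3,3):P a1@(4,1):R a2@(3,4):R a3@(1,3):R a4@(0,2):P a5@(3,1):P
t=2: a0@(3,4):P a1@(0,1):R a2@(3,0):R a3@(0,3):R a4@(4,2):P a5@(4,1):P
t=3: a0@(3,0):P a1@(1,1):R a2@(3,1):R a3@(1,3):R a4@(0,2):P a5@(0,1):P

.PP..
.R.R.
.....
PR...
.....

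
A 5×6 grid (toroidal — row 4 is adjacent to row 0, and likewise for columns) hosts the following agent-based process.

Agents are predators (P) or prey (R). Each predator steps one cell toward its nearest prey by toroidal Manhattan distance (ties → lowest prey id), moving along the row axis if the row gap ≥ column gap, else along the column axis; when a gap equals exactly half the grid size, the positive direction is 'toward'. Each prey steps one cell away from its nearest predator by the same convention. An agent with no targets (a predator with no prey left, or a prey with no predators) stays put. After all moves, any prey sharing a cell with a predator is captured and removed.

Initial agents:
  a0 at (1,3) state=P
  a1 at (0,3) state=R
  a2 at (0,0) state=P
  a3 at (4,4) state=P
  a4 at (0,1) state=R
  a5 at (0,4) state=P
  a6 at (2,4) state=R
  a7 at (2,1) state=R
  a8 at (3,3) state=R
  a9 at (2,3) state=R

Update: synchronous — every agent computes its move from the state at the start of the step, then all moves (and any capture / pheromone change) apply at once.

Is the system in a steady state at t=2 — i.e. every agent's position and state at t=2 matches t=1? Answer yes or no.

t=1: a0@(0,3):P a1@(4,3):R a2@(0,1):P a3@(0,4):P a4@(0,2):R a5@(0,3):P a6@(3,4):R a7@(2,0):R a8@(4,3):R a9@(3,3):R
t=2: a0@(4,3):P a1@(3,3):R a2@(0,2):P a3@(4,4):P a4@(0,1):R a5@(4,3):P a6@(2,4):R a7@(3,0):R a8@(3,3):R a9@(2,3):R

no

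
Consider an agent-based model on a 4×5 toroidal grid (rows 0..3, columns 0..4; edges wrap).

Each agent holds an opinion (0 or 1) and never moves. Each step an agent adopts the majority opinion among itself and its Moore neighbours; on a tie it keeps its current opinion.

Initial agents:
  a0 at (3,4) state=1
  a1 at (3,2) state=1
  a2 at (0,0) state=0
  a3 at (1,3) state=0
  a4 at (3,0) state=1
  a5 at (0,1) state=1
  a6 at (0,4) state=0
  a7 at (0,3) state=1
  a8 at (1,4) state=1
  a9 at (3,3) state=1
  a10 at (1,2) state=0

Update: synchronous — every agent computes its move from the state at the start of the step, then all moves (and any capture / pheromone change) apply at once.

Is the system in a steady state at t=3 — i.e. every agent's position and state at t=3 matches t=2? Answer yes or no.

no

t=1: a0@(3,4):1 a1@(3,2):1 a2@(0,0):1 a3@(1,3):0 a4@(3,0):1 a5@(0,1):1 a6@(0,4):1 a7@(0,3):1 a8@(1,4):0 a9@(3,3):1 a10@(1,2):0
t=2: a0@(3,4):1 a1@(3,2):1 a2@(0,0):1 a3@(1,3):0 a4@(3,0):1 a5@(0,1):1 a6@(0,4):1 a7@(0,3):1 a8@(1,4):1 a9@(3,3):1 a10@(1,2):0
t=3: a0@(3,4):1 a1@(3,2):1 a2@(0,0):1 a3@(1,3):1 a4@(3,0):1 a5@(0,1):1 a6@(0,4):1 a7@(0,3):1 a8@(1,4):1 a9@(3,3):1 a10@(1,2):0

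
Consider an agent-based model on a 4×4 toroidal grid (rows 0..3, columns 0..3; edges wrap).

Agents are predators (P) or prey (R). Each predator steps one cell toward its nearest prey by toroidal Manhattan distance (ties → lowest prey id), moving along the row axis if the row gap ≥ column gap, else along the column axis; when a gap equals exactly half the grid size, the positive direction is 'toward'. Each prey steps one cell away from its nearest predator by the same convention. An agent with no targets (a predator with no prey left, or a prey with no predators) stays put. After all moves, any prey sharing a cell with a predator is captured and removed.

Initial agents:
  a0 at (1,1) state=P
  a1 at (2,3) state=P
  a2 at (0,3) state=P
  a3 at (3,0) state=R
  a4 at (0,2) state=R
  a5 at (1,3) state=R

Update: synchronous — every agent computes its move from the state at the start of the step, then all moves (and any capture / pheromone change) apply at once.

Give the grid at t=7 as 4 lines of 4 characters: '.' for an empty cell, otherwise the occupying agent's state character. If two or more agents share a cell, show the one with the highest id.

t=1: a0@(0,1):P a1@(1,3):P a2@(0,2):P a3@(0,0):R a5@(0,3):R
t=2: a0@(0,0):P a1@(0,3):P a2@(0,3):P a5@(3,3):R
t=3: a0@(3,0):P a1@(3,3):P a2@(3,3):P a5@(2,3):R
t=4: a0@(2,0):P a1@(2,3):P a2@(2,3):P a5@(1,3):R
t=5: a0@(1,0):P a1@(1,3):P a2@(1,3):P a5@(0,3):R
t=6: a0@(0,0):P a1@(0,3):P a2@(0,3):P a5@(3,3):R
t=7: a0@(3,0):P a1@(3,3):P a2@(3,3):P a5@(2,3):R

....
....
...R
P..P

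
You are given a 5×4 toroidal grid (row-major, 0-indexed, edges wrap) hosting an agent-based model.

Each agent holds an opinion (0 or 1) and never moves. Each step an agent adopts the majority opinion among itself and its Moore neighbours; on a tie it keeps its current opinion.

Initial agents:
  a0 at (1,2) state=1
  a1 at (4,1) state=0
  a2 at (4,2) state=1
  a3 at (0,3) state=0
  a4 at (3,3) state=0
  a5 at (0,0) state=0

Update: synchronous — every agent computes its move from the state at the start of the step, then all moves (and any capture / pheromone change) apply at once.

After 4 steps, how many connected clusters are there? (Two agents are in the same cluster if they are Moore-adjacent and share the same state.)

t=1: a0@(1,2):1 a1@(4,1):0 a2@(4,2):0 a3@(0,3):0 a4@(3,3):0 a5@(0,0):0
t=2: (unchanged — steady state)

2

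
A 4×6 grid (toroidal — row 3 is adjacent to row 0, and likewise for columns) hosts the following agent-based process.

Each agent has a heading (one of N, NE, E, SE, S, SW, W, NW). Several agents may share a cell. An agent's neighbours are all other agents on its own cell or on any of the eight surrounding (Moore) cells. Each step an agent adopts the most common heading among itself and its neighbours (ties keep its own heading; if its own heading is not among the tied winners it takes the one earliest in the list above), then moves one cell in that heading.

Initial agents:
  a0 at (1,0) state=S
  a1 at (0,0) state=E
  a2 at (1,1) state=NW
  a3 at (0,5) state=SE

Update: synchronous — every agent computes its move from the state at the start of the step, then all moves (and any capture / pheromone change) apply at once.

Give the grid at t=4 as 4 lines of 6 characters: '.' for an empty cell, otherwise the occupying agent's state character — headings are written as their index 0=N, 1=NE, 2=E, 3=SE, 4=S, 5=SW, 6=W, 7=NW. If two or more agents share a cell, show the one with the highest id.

...32.
4..7..
......
......

t=1: a0@(2,0):S a1@(0,1):E a2@(0,0):NW a3@(1,0):SE
t=2: a0@(3,0):S a1@(0,2):E a2@(3,5):NW a3@(2,1):SE
t=3: a0@(0,0):S a1@(0,3):E a2@(2,4):NW a3@(3,2):SE
t=4: a0@(1,0):S a1@(0,4):E a2@(1,3):NW a3@(0,3):SE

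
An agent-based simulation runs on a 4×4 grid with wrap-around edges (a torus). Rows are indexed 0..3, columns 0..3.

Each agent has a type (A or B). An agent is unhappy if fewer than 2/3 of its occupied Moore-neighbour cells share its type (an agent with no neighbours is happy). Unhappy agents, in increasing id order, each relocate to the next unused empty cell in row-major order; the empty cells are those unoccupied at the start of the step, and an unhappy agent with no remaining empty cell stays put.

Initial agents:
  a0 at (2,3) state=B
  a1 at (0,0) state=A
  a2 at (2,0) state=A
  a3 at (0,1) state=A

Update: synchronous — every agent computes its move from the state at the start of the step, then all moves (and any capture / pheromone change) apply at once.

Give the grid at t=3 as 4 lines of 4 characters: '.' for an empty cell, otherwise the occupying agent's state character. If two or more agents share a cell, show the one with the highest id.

t=1: a0@(0,2):B a1@(0,0):A a2@(0,3):A a3@(0,1):A
t=2: a0@(1,0):B a1@(0,0):A a2@(1,1):A a3@(1,2):A
t=3: a0@(0,1):B a1@(0,2):A a2@(1,1):A a3@(1,2):A

.BA.
.AA.
....
....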